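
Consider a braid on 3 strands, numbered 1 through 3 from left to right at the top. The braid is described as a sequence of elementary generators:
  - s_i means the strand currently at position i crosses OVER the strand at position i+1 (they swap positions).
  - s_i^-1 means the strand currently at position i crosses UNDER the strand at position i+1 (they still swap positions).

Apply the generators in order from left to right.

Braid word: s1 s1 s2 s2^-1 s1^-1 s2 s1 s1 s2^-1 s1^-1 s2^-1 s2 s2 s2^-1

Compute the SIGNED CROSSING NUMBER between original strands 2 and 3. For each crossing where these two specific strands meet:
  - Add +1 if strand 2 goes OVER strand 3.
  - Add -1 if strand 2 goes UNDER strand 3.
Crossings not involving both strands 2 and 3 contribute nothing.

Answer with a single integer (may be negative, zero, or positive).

Gen 1: crossing 1x2. Both 2&3? no. Sum: 0
Gen 2: crossing 2x1. Both 2&3? no. Sum: 0
Gen 3: 2 over 3. Both 2&3? yes. Contrib: +1. Sum: 1
Gen 4: 3 under 2. Both 2&3? yes. Contrib: +1. Sum: 2
Gen 5: crossing 1x2. Both 2&3? no. Sum: 2
Gen 6: crossing 1x3. Both 2&3? no. Sum: 2
Gen 7: 2 over 3. Both 2&3? yes. Contrib: +1. Sum: 3
Gen 8: 3 over 2. Both 2&3? yes. Contrib: -1. Sum: 2
Gen 9: crossing 3x1. Both 2&3? no. Sum: 2
Gen 10: crossing 2x1. Both 2&3? no. Sum: 2
Gen 11: 2 under 3. Both 2&3? yes. Contrib: -1. Sum: 1
Gen 12: 3 over 2. Both 2&3? yes. Contrib: -1. Sum: 0
Gen 13: 2 over 3. Both 2&3? yes. Contrib: +1. Sum: 1
Gen 14: 3 under 2. Both 2&3? yes. Contrib: +1. Sum: 2

Answer: 2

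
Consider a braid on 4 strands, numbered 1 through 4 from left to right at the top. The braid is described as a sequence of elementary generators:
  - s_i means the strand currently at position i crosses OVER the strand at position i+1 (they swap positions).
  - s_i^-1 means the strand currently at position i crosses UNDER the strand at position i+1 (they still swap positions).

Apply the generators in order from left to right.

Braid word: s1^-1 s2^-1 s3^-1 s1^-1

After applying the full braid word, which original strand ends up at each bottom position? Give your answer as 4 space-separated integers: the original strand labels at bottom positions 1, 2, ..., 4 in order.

Gen 1 (s1^-1): strand 1 crosses under strand 2. Perm now: [2 1 3 4]
Gen 2 (s2^-1): strand 1 crosses under strand 3. Perm now: [2 3 1 4]
Gen 3 (s3^-1): strand 1 crosses under strand 4. Perm now: [2 3 4 1]
Gen 4 (s1^-1): strand 2 crosses under strand 3. Perm now: [3 2 4 1]

Answer: 3 2 4 1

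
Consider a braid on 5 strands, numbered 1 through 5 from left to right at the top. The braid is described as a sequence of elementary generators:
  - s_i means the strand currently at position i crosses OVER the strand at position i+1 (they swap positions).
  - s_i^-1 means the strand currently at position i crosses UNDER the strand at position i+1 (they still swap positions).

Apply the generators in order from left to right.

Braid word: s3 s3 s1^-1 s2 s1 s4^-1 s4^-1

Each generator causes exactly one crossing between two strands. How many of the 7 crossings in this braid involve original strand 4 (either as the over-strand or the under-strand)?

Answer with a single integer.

Answer: 4

Derivation:
Gen 1: crossing 3x4. Involves strand 4? yes. Count so far: 1
Gen 2: crossing 4x3. Involves strand 4? yes. Count so far: 2
Gen 3: crossing 1x2. Involves strand 4? no. Count so far: 2
Gen 4: crossing 1x3. Involves strand 4? no. Count so far: 2
Gen 5: crossing 2x3. Involves strand 4? no. Count so far: 2
Gen 6: crossing 4x5. Involves strand 4? yes. Count so far: 3
Gen 7: crossing 5x4. Involves strand 4? yes. Count so far: 4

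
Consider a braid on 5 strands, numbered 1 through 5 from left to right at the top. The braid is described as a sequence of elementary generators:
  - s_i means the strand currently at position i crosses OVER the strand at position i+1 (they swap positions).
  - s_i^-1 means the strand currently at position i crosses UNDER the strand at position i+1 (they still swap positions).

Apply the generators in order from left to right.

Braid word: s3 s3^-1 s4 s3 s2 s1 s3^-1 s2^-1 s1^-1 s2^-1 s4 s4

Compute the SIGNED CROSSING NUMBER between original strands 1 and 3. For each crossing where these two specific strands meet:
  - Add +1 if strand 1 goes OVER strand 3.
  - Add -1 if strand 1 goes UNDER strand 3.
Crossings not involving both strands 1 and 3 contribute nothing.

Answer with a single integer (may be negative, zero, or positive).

Gen 1: crossing 3x4. Both 1&3? no. Sum: 0
Gen 2: crossing 4x3. Both 1&3? no. Sum: 0
Gen 3: crossing 4x5. Both 1&3? no. Sum: 0
Gen 4: crossing 3x5. Both 1&3? no. Sum: 0
Gen 5: crossing 2x5. Both 1&3? no. Sum: 0
Gen 6: crossing 1x5. Both 1&3? no. Sum: 0
Gen 7: crossing 2x3. Both 1&3? no. Sum: 0
Gen 8: 1 under 3. Both 1&3? yes. Contrib: -1. Sum: -1
Gen 9: crossing 5x3. Both 1&3? no. Sum: -1
Gen 10: crossing 5x1. Both 1&3? no. Sum: -1
Gen 11: crossing 2x4. Both 1&3? no. Sum: -1
Gen 12: crossing 4x2. Both 1&3? no. Sum: -1

Answer: -1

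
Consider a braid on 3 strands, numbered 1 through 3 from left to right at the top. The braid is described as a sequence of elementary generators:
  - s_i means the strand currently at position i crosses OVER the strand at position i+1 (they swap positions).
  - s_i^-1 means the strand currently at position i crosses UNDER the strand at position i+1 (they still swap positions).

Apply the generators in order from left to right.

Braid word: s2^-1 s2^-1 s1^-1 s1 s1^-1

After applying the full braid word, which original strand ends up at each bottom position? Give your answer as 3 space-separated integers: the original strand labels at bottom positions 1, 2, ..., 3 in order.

Answer: 2 1 3

Derivation:
Gen 1 (s2^-1): strand 2 crosses under strand 3. Perm now: [1 3 2]
Gen 2 (s2^-1): strand 3 crosses under strand 2. Perm now: [1 2 3]
Gen 3 (s1^-1): strand 1 crosses under strand 2. Perm now: [2 1 3]
Gen 4 (s1): strand 2 crosses over strand 1. Perm now: [1 2 3]
Gen 5 (s1^-1): strand 1 crosses under strand 2. Perm now: [2 1 3]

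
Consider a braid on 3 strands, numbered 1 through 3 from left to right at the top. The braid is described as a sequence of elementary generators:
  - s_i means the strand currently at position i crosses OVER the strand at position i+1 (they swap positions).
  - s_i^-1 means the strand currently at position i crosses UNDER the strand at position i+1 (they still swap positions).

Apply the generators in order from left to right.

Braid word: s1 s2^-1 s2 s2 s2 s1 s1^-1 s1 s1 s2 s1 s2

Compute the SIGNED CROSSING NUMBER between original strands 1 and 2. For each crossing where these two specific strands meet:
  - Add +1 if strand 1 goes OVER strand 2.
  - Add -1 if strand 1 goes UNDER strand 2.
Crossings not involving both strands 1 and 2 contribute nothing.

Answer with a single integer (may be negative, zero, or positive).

Gen 1: 1 over 2. Both 1&2? yes. Contrib: +1. Sum: 1
Gen 2: crossing 1x3. Both 1&2? no. Sum: 1
Gen 3: crossing 3x1. Both 1&2? no. Sum: 1
Gen 4: crossing 1x3. Both 1&2? no. Sum: 1
Gen 5: crossing 3x1. Both 1&2? no. Sum: 1
Gen 6: 2 over 1. Both 1&2? yes. Contrib: -1. Sum: 0
Gen 7: 1 under 2. Both 1&2? yes. Contrib: -1. Sum: -1
Gen 8: 2 over 1. Both 1&2? yes. Contrib: -1. Sum: -2
Gen 9: 1 over 2. Both 1&2? yes. Contrib: +1. Sum: -1
Gen 10: crossing 1x3. Both 1&2? no. Sum: -1
Gen 11: crossing 2x3. Both 1&2? no. Sum: -1
Gen 12: 2 over 1. Both 1&2? yes. Contrib: -1. Sum: -2

Answer: -2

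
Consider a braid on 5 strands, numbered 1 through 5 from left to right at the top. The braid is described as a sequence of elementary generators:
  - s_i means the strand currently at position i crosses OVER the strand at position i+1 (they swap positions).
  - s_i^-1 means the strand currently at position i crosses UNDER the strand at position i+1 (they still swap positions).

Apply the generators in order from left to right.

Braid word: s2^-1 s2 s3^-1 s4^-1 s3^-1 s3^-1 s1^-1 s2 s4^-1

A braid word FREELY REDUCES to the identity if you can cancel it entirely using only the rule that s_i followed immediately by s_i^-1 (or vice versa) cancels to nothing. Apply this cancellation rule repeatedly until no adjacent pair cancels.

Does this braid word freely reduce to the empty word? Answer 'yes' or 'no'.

Gen 1 (s2^-1): push. Stack: [s2^-1]
Gen 2 (s2): cancels prior s2^-1. Stack: []
Gen 3 (s3^-1): push. Stack: [s3^-1]
Gen 4 (s4^-1): push. Stack: [s3^-1 s4^-1]
Gen 5 (s3^-1): push. Stack: [s3^-1 s4^-1 s3^-1]
Gen 6 (s3^-1): push. Stack: [s3^-1 s4^-1 s3^-1 s3^-1]
Gen 7 (s1^-1): push. Stack: [s3^-1 s4^-1 s3^-1 s3^-1 s1^-1]
Gen 8 (s2): push. Stack: [s3^-1 s4^-1 s3^-1 s3^-1 s1^-1 s2]
Gen 9 (s4^-1): push. Stack: [s3^-1 s4^-1 s3^-1 s3^-1 s1^-1 s2 s4^-1]
Reduced word: s3^-1 s4^-1 s3^-1 s3^-1 s1^-1 s2 s4^-1

Answer: no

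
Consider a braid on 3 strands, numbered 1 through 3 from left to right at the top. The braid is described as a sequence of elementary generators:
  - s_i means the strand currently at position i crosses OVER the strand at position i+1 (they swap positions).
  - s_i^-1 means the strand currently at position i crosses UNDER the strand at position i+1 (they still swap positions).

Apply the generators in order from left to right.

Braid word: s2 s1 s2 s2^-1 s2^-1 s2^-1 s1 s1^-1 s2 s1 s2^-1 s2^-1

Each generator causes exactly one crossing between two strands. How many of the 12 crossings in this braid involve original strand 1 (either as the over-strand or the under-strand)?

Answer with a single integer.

Answer: 10

Derivation:
Gen 1: crossing 2x3. Involves strand 1? no. Count so far: 0
Gen 2: crossing 1x3. Involves strand 1? yes. Count so far: 1
Gen 3: crossing 1x2. Involves strand 1? yes. Count so far: 2
Gen 4: crossing 2x1. Involves strand 1? yes. Count so far: 3
Gen 5: crossing 1x2. Involves strand 1? yes. Count so far: 4
Gen 6: crossing 2x1. Involves strand 1? yes. Count so far: 5
Gen 7: crossing 3x1. Involves strand 1? yes. Count so far: 6
Gen 8: crossing 1x3. Involves strand 1? yes. Count so far: 7
Gen 9: crossing 1x2. Involves strand 1? yes. Count so far: 8
Gen 10: crossing 3x2. Involves strand 1? no. Count so far: 8
Gen 11: crossing 3x1. Involves strand 1? yes. Count so far: 9
Gen 12: crossing 1x3. Involves strand 1? yes. Count so far: 10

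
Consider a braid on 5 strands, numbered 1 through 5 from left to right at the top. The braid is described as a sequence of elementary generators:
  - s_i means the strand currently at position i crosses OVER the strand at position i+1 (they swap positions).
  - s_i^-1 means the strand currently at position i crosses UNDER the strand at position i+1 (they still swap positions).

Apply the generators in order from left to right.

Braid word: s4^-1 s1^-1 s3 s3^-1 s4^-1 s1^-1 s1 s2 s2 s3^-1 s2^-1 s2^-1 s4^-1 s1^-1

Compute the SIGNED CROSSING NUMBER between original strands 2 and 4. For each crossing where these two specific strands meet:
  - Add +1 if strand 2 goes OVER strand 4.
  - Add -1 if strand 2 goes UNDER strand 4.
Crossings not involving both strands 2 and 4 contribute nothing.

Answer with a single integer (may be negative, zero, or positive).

Gen 1: crossing 4x5. Both 2&4? no. Sum: 0
Gen 2: crossing 1x2. Both 2&4? no. Sum: 0
Gen 3: crossing 3x5. Both 2&4? no. Sum: 0
Gen 4: crossing 5x3. Both 2&4? no. Sum: 0
Gen 5: crossing 5x4. Both 2&4? no. Sum: 0
Gen 6: crossing 2x1. Both 2&4? no. Sum: 0
Gen 7: crossing 1x2. Both 2&4? no. Sum: 0
Gen 8: crossing 1x3. Both 2&4? no. Sum: 0
Gen 9: crossing 3x1. Both 2&4? no. Sum: 0
Gen 10: crossing 3x4. Both 2&4? no. Sum: 0
Gen 11: crossing 1x4. Both 2&4? no. Sum: 0
Gen 12: crossing 4x1. Both 2&4? no. Sum: 0
Gen 13: crossing 3x5. Both 2&4? no. Sum: 0
Gen 14: crossing 2x1. Both 2&4? no. Sum: 0

Answer: 0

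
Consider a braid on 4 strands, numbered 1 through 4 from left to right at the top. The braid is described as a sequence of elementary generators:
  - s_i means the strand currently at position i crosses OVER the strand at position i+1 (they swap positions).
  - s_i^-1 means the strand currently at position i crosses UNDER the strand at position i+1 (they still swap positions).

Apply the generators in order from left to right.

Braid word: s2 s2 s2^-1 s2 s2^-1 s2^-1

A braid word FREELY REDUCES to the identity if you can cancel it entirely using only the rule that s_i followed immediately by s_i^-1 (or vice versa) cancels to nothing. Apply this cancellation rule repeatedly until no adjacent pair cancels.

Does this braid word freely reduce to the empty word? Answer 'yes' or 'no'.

Answer: yes

Derivation:
Gen 1 (s2): push. Stack: [s2]
Gen 2 (s2): push. Stack: [s2 s2]
Gen 3 (s2^-1): cancels prior s2. Stack: [s2]
Gen 4 (s2): push. Stack: [s2 s2]
Gen 5 (s2^-1): cancels prior s2. Stack: [s2]
Gen 6 (s2^-1): cancels prior s2. Stack: []
Reduced word: (empty)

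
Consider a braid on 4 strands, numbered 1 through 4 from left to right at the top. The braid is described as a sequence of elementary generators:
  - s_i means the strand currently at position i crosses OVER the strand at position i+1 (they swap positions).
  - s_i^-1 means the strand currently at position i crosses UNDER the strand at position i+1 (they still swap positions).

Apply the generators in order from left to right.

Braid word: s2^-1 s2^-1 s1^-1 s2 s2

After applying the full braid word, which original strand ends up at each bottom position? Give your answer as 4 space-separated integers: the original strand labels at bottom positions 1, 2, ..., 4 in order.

Gen 1 (s2^-1): strand 2 crosses under strand 3. Perm now: [1 3 2 4]
Gen 2 (s2^-1): strand 3 crosses under strand 2. Perm now: [1 2 3 4]
Gen 3 (s1^-1): strand 1 crosses under strand 2. Perm now: [2 1 3 4]
Gen 4 (s2): strand 1 crosses over strand 3. Perm now: [2 3 1 4]
Gen 5 (s2): strand 3 crosses over strand 1. Perm now: [2 1 3 4]

Answer: 2 1 3 4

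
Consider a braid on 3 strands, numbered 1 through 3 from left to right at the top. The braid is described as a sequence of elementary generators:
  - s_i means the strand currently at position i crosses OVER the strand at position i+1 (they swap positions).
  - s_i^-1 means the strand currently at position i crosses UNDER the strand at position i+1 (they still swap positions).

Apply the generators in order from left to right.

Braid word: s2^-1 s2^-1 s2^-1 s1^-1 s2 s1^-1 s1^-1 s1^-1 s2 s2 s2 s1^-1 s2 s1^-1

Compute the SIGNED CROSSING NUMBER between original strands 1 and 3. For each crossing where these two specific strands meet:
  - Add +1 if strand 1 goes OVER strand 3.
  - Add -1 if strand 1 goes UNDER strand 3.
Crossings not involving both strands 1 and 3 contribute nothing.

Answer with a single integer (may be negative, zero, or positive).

Gen 1: crossing 2x3. Both 1&3? no. Sum: 0
Gen 2: crossing 3x2. Both 1&3? no. Sum: 0
Gen 3: crossing 2x3. Both 1&3? no. Sum: 0
Gen 4: 1 under 3. Both 1&3? yes. Contrib: -1. Sum: -1
Gen 5: crossing 1x2. Both 1&3? no. Sum: -1
Gen 6: crossing 3x2. Both 1&3? no. Sum: -1
Gen 7: crossing 2x3. Both 1&3? no. Sum: -1
Gen 8: crossing 3x2. Both 1&3? no. Sum: -1
Gen 9: 3 over 1. Both 1&3? yes. Contrib: -1. Sum: -2
Gen 10: 1 over 3. Both 1&3? yes. Contrib: +1. Sum: -1
Gen 11: 3 over 1. Both 1&3? yes. Contrib: -1. Sum: -2
Gen 12: crossing 2x1. Both 1&3? no. Sum: -2
Gen 13: crossing 2x3. Both 1&3? no. Sum: -2
Gen 14: 1 under 3. Both 1&3? yes. Contrib: -1. Sum: -3

Answer: -3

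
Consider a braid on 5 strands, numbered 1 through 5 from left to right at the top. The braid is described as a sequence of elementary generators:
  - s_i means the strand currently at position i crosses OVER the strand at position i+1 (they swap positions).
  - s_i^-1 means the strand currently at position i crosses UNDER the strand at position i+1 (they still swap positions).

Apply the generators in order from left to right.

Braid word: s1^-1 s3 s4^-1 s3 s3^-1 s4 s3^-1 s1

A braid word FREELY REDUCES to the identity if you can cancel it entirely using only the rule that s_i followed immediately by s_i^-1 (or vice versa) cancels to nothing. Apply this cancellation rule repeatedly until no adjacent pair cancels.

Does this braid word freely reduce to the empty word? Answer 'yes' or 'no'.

Answer: yes

Derivation:
Gen 1 (s1^-1): push. Stack: [s1^-1]
Gen 2 (s3): push. Stack: [s1^-1 s3]
Gen 3 (s4^-1): push. Stack: [s1^-1 s3 s4^-1]
Gen 4 (s3): push. Stack: [s1^-1 s3 s4^-1 s3]
Gen 5 (s3^-1): cancels prior s3. Stack: [s1^-1 s3 s4^-1]
Gen 6 (s4): cancels prior s4^-1. Stack: [s1^-1 s3]
Gen 7 (s3^-1): cancels prior s3. Stack: [s1^-1]
Gen 8 (s1): cancels prior s1^-1. Stack: []
Reduced word: (empty)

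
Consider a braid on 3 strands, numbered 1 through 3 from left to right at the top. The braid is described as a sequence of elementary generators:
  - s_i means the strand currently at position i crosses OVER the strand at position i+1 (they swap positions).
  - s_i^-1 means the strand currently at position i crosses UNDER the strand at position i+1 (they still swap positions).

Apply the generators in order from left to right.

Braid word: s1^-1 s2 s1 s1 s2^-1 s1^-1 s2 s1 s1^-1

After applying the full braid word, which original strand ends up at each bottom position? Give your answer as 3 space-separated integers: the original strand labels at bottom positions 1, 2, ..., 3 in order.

Answer: 1 3 2

Derivation:
Gen 1 (s1^-1): strand 1 crosses under strand 2. Perm now: [2 1 3]
Gen 2 (s2): strand 1 crosses over strand 3. Perm now: [2 3 1]
Gen 3 (s1): strand 2 crosses over strand 3. Perm now: [3 2 1]
Gen 4 (s1): strand 3 crosses over strand 2. Perm now: [2 3 1]
Gen 5 (s2^-1): strand 3 crosses under strand 1. Perm now: [2 1 3]
Gen 6 (s1^-1): strand 2 crosses under strand 1. Perm now: [1 2 3]
Gen 7 (s2): strand 2 crosses over strand 3. Perm now: [1 3 2]
Gen 8 (s1): strand 1 crosses over strand 3. Perm now: [3 1 2]
Gen 9 (s1^-1): strand 3 crosses under strand 1. Perm now: [1 3 2]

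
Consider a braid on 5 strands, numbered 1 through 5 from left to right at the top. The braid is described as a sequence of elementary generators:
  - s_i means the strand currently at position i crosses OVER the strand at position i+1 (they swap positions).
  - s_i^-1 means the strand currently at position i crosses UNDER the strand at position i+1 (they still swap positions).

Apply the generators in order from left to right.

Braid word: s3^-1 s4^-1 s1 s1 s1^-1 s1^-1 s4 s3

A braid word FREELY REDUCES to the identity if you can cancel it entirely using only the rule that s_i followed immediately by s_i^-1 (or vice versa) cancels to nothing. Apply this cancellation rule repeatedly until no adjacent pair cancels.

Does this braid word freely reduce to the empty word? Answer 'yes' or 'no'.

Answer: yes

Derivation:
Gen 1 (s3^-1): push. Stack: [s3^-1]
Gen 2 (s4^-1): push. Stack: [s3^-1 s4^-1]
Gen 3 (s1): push. Stack: [s3^-1 s4^-1 s1]
Gen 4 (s1): push. Stack: [s3^-1 s4^-1 s1 s1]
Gen 5 (s1^-1): cancels prior s1. Stack: [s3^-1 s4^-1 s1]
Gen 6 (s1^-1): cancels prior s1. Stack: [s3^-1 s4^-1]
Gen 7 (s4): cancels prior s4^-1. Stack: [s3^-1]
Gen 8 (s3): cancels prior s3^-1. Stack: []
Reduced word: (empty)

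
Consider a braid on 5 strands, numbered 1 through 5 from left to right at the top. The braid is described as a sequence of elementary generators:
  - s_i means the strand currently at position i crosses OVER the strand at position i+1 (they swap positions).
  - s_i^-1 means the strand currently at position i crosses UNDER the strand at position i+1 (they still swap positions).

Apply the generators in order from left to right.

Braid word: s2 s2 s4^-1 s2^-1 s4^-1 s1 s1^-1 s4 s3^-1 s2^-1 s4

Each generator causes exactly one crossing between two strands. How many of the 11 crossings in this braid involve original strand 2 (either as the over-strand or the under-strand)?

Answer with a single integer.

Answer: 5

Derivation:
Gen 1: crossing 2x3. Involves strand 2? yes. Count so far: 1
Gen 2: crossing 3x2. Involves strand 2? yes. Count so far: 2
Gen 3: crossing 4x5. Involves strand 2? no. Count so far: 2
Gen 4: crossing 2x3. Involves strand 2? yes. Count so far: 3
Gen 5: crossing 5x4. Involves strand 2? no. Count so far: 3
Gen 6: crossing 1x3. Involves strand 2? no. Count so far: 3
Gen 7: crossing 3x1. Involves strand 2? no. Count so far: 3
Gen 8: crossing 4x5. Involves strand 2? no. Count so far: 3
Gen 9: crossing 2x5. Involves strand 2? yes. Count so far: 4
Gen 10: crossing 3x5. Involves strand 2? no. Count so far: 4
Gen 11: crossing 2x4. Involves strand 2? yes. Count so far: 5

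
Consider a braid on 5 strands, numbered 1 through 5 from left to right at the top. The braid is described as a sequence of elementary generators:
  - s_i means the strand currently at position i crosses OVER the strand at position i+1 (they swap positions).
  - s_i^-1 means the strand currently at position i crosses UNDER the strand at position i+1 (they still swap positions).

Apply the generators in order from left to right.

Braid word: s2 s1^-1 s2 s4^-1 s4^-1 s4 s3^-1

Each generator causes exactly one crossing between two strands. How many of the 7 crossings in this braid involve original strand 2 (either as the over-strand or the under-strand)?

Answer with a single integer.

Gen 1: crossing 2x3. Involves strand 2? yes. Count so far: 1
Gen 2: crossing 1x3. Involves strand 2? no. Count so far: 1
Gen 3: crossing 1x2. Involves strand 2? yes. Count so far: 2
Gen 4: crossing 4x5. Involves strand 2? no. Count so far: 2
Gen 5: crossing 5x4. Involves strand 2? no. Count so far: 2
Gen 6: crossing 4x5. Involves strand 2? no. Count so far: 2
Gen 7: crossing 1x5. Involves strand 2? no. Count so far: 2

Answer: 2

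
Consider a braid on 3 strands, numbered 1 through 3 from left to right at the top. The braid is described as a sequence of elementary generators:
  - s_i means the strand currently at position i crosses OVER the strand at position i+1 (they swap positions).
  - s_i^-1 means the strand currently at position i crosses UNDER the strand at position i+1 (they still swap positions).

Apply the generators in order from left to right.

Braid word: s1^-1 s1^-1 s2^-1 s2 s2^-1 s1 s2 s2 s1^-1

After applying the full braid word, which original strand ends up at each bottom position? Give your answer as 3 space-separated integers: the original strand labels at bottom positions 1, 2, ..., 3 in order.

Answer: 1 3 2

Derivation:
Gen 1 (s1^-1): strand 1 crosses under strand 2. Perm now: [2 1 3]
Gen 2 (s1^-1): strand 2 crosses under strand 1. Perm now: [1 2 3]
Gen 3 (s2^-1): strand 2 crosses under strand 3. Perm now: [1 3 2]
Gen 4 (s2): strand 3 crosses over strand 2. Perm now: [1 2 3]
Gen 5 (s2^-1): strand 2 crosses under strand 3. Perm now: [1 3 2]
Gen 6 (s1): strand 1 crosses over strand 3. Perm now: [3 1 2]
Gen 7 (s2): strand 1 crosses over strand 2. Perm now: [3 2 1]
Gen 8 (s2): strand 2 crosses over strand 1. Perm now: [3 1 2]
Gen 9 (s1^-1): strand 3 crosses under strand 1. Perm now: [1 3 2]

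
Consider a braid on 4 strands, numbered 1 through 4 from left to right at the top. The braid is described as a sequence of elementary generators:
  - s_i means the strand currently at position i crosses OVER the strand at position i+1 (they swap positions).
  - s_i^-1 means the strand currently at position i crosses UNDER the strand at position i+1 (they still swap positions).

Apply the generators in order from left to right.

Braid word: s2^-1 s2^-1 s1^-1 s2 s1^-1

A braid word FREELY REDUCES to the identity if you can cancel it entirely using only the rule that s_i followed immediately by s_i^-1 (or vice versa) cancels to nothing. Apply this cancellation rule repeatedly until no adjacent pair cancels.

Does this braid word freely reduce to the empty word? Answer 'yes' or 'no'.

Gen 1 (s2^-1): push. Stack: [s2^-1]
Gen 2 (s2^-1): push. Stack: [s2^-1 s2^-1]
Gen 3 (s1^-1): push. Stack: [s2^-1 s2^-1 s1^-1]
Gen 4 (s2): push. Stack: [s2^-1 s2^-1 s1^-1 s2]
Gen 5 (s1^-1): push. Stack: [s2^-1 s2^-1 s1^-1 s2 s1^-1]
Reduced word: s2^-1 s2^-1 s1^-1 s2 s1^-1

Answer: no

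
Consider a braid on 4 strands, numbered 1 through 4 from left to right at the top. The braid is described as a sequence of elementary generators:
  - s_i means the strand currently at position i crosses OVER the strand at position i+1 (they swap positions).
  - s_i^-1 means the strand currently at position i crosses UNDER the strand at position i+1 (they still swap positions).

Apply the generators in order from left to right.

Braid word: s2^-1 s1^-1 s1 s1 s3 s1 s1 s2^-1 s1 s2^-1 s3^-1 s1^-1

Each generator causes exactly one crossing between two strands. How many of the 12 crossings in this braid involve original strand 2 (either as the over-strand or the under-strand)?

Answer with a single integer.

Gen 1: crossing 2x3. Involves strand 2? yes. Count so far: 1
Gen 2: crossing 1x3. Involves strand 2? no. Count so far: 1
Gen 3: crossing 3x1. Involves strand 2? no. Count so far: 1
Gen 4: crossing 1x3. Involves strand 2? no. Count so far: 1
Gen 5: crossing 2x4. Involves strand 2? yes. Count so far: 2
Gen 6: crossing 3x1. Involves strand 2? no. Count so far: 2
Gen 7: crossing 1x3. Involves strand 2? no. Count so far: 2
Gen 8: crossing 1x4. Involves strand 2? no. Count so far: 2
Gen 9: crossing 3x4. Involves strand 2? no. Count so far: 2
Gen 10: crossing 3x1. Involves strand 2? no. Count so far: 2
Gen 11: crossing 3x2. Involves strand 2? yes. Count so far: 3
Gen 12: crossing 4x1. Involves strand 2? no. Count so far: 3

Answer: 3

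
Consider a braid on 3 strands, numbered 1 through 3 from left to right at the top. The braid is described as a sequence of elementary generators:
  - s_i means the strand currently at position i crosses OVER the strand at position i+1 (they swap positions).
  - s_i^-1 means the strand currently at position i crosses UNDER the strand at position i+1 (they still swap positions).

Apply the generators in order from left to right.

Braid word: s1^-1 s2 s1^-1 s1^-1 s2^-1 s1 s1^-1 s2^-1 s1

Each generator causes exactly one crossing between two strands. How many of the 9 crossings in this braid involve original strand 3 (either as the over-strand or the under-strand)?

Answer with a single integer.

Answer: 6

Derivation:
Gen 1: crossing 1x2. Involves strand 3? no. Count so far: 0
Gen 2: crossing 1x3. Involves strand 3? yes. Count so far: 1
Gen 3: crossing 2x3. Involves strand 3? yes. Count so far: 2
Gen 4: crossing 3x2. Involves strand 3? yes. Count so far: 3
Gen 5: crossing 3x1. Involves strand 3? yes. Count so far: 4
Gen 6: crossing 2x1. Involves strand 3? no. Count so far: 4
Gen 7: crossing 1x2. Involves strand 3? no. Count so far: 4
Gen 8: crossing 1x3. Involves strand 3? yes. Count so far: 5
Gen 9: crossing 2x3. Involves strand 3? yes. Count so far: 6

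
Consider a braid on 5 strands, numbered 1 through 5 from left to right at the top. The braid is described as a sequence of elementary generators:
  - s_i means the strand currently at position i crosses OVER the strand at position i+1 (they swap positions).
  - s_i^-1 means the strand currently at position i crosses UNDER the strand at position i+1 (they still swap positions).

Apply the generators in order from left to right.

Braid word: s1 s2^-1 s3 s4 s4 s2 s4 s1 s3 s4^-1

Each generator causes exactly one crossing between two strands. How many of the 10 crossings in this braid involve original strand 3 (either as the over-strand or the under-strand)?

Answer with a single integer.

Gen 1: crossing 1x2. Involves strand 3? no. Count so far: 0
Gen 2: crossing 1x3. Involves strand 3? yes. Count so far: 1
Gen 3: crossing 1x4. Involves strand 3? no. Count so far: 1
Gen 4: crossing 1x5. Involves strand 3? no. Count so far: 1
Gen 5: crossing 5x1. Involves strand 3? no. Count so far: 1
Gen 6: crossing 3x4. Involves strand 3? yes. Count so far: 2
Gen 7: crossing 1x5. Involves strand 3? no. Count so far: 2
Gen 8: crossing 2x4. Involves strand 3? no. Count so far: 2
Gen 9: crossing 3x5. Involves strand 3? yes. Count so far: 3
Gen 10: crossing 3x1. Involves strand 3? yes. Count so far: 4

Answer: 4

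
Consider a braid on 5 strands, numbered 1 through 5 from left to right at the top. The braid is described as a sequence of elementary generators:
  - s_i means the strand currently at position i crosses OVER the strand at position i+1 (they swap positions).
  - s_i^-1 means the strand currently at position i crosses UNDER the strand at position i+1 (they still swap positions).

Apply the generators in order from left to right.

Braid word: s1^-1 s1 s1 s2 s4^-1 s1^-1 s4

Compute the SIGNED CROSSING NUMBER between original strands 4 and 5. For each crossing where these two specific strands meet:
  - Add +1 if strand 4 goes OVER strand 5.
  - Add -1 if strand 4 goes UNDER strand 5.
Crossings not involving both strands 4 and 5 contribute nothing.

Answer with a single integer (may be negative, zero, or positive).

Answer: -2

Derivation:
Gen 1: crossing 1x2. Both 4&5? no. Sum: 0
Gen 2: crossing 2x1. Both 4&5? no. Sum: 0
Gen 3: crossing 1x2. Both 4&5? no. Sum: 0
Gen 4: crossing 1x3. Both 4&5? no. Sum: 0
Gen 5: 4 under 5. Both 4&5? yes. Contrib: -1. Sum: -1
Gen 6: crossing 2x3. Both 4&5? no. Sum: -1
Gen 7: 5 over 4. Both 4&5? yes. Contrib: -1. Sum: -2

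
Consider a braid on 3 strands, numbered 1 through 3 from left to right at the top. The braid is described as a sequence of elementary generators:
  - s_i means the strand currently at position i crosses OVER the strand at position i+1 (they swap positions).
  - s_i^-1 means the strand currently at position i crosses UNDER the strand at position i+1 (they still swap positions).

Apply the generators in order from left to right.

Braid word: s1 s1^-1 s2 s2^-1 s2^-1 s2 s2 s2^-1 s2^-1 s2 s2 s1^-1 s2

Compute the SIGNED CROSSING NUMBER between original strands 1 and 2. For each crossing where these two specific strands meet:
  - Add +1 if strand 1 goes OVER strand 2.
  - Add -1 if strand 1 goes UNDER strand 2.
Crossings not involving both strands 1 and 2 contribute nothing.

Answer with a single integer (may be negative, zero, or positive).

Answer: 3

Derivation:
Gen 1: 1 over 2. Both 1&2? yes. Contrib: +1. Sum: 1
Gen 2: 2 under 1. Both 1&2? yes. Contrib: +1. Sum: 2
Gen 3: crossing 2x3. Both 1&2? no. Sum: 2
Gen 4: crossing 3x2. Both 1&2? no. Sum: 2
Gen 5: crossing 2x3. Both 1&2? no. Sum: 2
Gen 6: crossing 3x2. Both 1&2? no. Sum: 2
Gen 7: crossing 2x3. Both 1&2? no. Sum: 2
Gen 8: crossing 3x2. Both 1&2? no. Sum: 2
Gen 9: crossing 2x3. Both 1&2? no. Sum: 2
Gen 10: crossing 3x2. Both 1&2? no. Sum: 2
Gen 11: crossing 2x3. Both 1&2? no. Sum: 2
Gen 12: crossing 1x3. Both 1&2? no. Sum: 2
Gen 13: 1 over 2. Both 1&2? yes. Contrib: +1. Sum: 3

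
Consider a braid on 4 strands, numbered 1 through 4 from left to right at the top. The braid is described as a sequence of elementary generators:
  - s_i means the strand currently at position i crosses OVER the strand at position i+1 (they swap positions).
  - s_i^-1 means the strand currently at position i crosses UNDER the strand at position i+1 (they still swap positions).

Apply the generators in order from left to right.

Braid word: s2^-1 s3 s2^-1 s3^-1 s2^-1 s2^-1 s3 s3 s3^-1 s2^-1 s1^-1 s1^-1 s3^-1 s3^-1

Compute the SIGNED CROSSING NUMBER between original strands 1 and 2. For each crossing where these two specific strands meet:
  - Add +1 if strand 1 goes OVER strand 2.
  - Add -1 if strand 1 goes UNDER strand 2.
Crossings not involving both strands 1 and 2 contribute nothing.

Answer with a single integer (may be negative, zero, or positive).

Gen 1: crossing 2x3. Both 1&2? no. Sum: 0
Gen 2: crossing 2x4. Both 1&2? no. Sum: 0
Gen 3: crossing 3x4. Both 1&2? no. Sum: 0
Gen 4: crossing 3x2. Both 1&2? no. Sum: 0
Gen 5: crossing 4x2. Both 1&2? no. Sum: 0
Gen 6: crossing 2x4. Both 1&2? no. Sum: 0
Gen 7: crossing 2x3. Both 1&2? no. Sum: 0
Gen 8: crossing 3x2. Both 1&2? no. Sum: 0
Gen 9: crossing 2x3. Both 1&2? no. Sum: 0
Gen 10: crossing 4x3. Both 1&2? no. Sum: 0
Gen 11: crossing 1x3. Both 1&2? no. Sum: 0
Gen 12: crossing 3x1. Both 1&2? no. Sum: 0
Gen 13: crossing 4x2. Both 1&2? no. Sum: 0
Gen 14: crossing 2x4. Both 1&2? no. Sum: 0

Answer: 0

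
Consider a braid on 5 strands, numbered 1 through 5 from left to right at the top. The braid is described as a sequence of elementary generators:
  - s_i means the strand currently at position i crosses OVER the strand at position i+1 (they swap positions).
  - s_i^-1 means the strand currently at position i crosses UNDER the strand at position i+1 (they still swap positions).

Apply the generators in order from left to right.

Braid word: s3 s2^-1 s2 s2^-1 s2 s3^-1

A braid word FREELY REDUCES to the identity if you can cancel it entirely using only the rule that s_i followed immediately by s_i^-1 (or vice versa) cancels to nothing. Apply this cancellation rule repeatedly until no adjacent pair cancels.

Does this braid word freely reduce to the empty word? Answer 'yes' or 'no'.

Answer: yes

Derivation:
Gen 1 (s3): push. Stack: [s3]
Gen 2 (s2^-1): push. Stack: [s3 s2^-1]
Gen 3 (s2): cancels prior s2^-1. Stack: [s3]
Gen 4 (s2^-1): push. Stack: [s3 s2^-1]
Gen 5 (s2): cancels prior s2^-1. Stack: [s3]
Gen 6 (s3^-1): cancels prior s3. Stack: []
Reduced word: (empty)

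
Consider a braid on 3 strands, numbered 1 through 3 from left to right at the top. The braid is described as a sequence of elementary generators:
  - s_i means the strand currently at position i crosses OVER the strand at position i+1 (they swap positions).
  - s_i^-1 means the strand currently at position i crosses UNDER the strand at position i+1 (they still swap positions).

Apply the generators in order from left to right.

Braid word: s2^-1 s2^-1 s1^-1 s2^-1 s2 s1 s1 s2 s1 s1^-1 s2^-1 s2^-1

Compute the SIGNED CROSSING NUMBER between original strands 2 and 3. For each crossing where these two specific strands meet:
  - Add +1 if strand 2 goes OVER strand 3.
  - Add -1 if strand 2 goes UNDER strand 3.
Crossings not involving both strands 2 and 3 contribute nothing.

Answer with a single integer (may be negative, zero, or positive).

Gen 1: 2 under 3. Both 2&3? yes. Contrib: -1. Sum: -1
Gen 2: 3 under 2. Both 2&3? yes. Contrib: +1. Sum: 0
Gen 3: crossing 1x2. Both 2&3? no. Sum: 0
Gen 4: crossing 1x3. Both 2&3? no. Sum: 0
Gen 5: crossing 3x1. Both 2&3? no. Sum: 0
Gen 6: crossing 2x1. Both 2&3? no. Sum: 0
Gen 7: crossing 1x2. Both 2&3? no. Sum: 0
Gen 8: crossing 1x3. Both 2&3? no. Sum: 0
Gen 9: 2 over 3. Both 2&3? yes. Contrib: +1. Sum: 1
Gen 10: 3 under 2. Both 2&3? yes. Contrib: +1. Sum: 2
Gen 11: crossing 3x1. Both 2&3? no. Sum: 2
Gen 12: crossing 1x3. Both 2&3? no. Sum: 2

Answer: 2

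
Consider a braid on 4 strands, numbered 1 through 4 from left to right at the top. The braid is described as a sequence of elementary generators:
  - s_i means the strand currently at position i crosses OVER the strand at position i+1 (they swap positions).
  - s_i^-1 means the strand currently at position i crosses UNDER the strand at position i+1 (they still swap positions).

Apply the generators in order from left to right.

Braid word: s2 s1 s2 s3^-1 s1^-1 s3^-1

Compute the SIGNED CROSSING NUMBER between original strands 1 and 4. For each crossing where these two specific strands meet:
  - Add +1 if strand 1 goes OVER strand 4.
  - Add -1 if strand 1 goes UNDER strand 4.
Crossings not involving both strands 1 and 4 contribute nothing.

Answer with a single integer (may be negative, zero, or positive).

Gen 1: crossing 2x3. Both 1&4? no. Sum: 0
Gen 2: crossing 1x3. Both 1&4? no. Sum: 0
Gen 3: crossing 1x2. Both 1&4? no. Sum: 0
Gen 4: 1 under 4. Both 1&4? yes. Contrib: -1. Sum: -1
Gen 5: crossing 3x2. Both 1&4? no. Sum: -1
Gen 6: 4 under 1. Both 1&4? yes. Contrib: +1. Sum: 0

Answer: 0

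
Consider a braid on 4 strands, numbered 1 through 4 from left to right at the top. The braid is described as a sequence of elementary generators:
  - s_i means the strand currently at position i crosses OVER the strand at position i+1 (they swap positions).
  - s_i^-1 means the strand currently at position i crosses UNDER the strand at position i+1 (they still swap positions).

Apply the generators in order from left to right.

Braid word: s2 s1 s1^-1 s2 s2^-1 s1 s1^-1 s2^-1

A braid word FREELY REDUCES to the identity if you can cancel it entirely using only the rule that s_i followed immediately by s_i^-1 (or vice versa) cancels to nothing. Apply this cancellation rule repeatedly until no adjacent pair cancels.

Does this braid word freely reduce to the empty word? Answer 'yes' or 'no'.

Gen 1 (s2): push. Stack: [s2]
Gen 2 (s1): push. Stack: [s2 s1]
Gen 3 (s1^-1): cancels prior s1. Stack: [s2]
Gen 4 (s2): push. Stack: [s2 s2]
Gen 5 (s2^-1): cancels prior s2. Stack: [s2]
Gen 6 (s1): push. Stack: [s2 s1]
Gen 7 (s1^-1): cancels prior s1. Stack: [s2]
Gen 8 (s2^-1): cancels prior s2. Stack: []
Reduced word: (empty)

Answer: yes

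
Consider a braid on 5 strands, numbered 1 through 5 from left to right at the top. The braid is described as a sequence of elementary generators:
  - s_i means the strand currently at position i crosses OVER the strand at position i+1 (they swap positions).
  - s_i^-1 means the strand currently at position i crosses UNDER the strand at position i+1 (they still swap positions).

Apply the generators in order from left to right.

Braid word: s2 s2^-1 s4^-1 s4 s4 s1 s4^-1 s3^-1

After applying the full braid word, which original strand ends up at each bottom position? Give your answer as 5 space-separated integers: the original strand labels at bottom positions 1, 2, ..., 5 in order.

Answer: 2 1 4 3 5

Derivation:
Gen 1 (s2): strand 2 crosses over strand 3. Perm now: [1 3 2 4 5]
Gen 2 (s2^-1): strand 3 crosses under strand 2. Perm now: [1 2 3 4 5]
Gen 3 (s4^-1): strand 4 crosses under strand 5. Perm now: [1 2 3 5 4]
Gen 4 (s4): strand 5 crosses over strand 4. Perm now: [1 2 3 4 5]
Gen 5 (s4): strand 4 crosses over strand 5. Perm now: [1 2 3 5 4]
Gen 6 (s1): strand 1 crosses over strand 2. Perm now: [2 1 3 5 4]
Gen 7 (s4^-1): strand 5 crosses under strand 4. Perm now: [2 1 3 4 5]
Gen 8 (s3^-1): strand 3 crosses under strand 4. Perm now: [2 1 4 3 5]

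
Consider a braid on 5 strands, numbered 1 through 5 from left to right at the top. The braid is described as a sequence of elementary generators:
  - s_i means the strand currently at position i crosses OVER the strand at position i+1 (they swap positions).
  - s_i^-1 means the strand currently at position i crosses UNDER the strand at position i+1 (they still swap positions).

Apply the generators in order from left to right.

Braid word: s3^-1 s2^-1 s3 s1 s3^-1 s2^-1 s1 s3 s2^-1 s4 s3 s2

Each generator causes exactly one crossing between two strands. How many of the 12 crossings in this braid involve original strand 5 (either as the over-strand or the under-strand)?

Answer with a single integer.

Gen 1: crossing 3x4. Involves strand 5? no. Count so far: 0
Gen 2: crossing 2x4. Involves strand 5? no. Count so far: 0
Gen 3: crossing 2x3. Involves strand 5? no. Count so far: 0
Gen 4: crossing 1x4. Involves strand 5? no. Count so far: 0
Gen 5: crossing 3x2. Involves strand 5? no. Count so far: 0
Gen 6: crossing 1x2. Involves strand 5? no. Count so far: 0
Gen 7: crossing 4x2. Involves strand 5? no. Count so far: 0
Gen 8: crossing 1x3. Involves strand 5? no. Count so far: 0
Gen 9: crossing 4x3. Involves strand 5? no. Count so far: 0
Gen 10: crossing 1x5. Involves strand 5? yes. Count so far: 1
Gen 11: crossing 4x5. Involves strand 5? yes. Count so far: 2
Gen 12: crossing 3x5. Involves strand 5? yes. Count so far: 3

Answer: 3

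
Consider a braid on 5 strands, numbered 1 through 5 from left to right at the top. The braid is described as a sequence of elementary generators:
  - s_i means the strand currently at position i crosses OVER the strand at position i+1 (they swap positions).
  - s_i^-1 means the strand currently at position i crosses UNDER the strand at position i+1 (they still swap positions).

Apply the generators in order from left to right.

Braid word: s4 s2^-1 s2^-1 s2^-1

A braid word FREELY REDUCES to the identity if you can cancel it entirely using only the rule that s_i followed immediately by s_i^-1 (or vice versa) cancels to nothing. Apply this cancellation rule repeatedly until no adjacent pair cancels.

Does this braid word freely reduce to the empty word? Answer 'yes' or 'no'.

Gen 1 (s4): push. Stack: [s4]
Gen 2 (s2^-1): push. Stack: [s4 s2^-1]
Gen 3 (s2^-1): push. Stack: [s4 s2^-1 s2^-1]
Gen 4 (s2^-1): push. Stack: [s4 s2^-1 s2^-1 s2^-1]
Reduced word: s4 s2^-1 s2^-1 s2^-1

Answer: no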